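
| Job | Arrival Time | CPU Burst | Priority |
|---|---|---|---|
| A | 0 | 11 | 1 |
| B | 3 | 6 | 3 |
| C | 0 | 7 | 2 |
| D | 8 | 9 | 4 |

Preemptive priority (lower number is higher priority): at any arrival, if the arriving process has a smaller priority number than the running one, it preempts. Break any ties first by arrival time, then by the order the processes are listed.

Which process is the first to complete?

A

Schedule: | A 0-11 | C 11-18 | B 18-24 | D 24-33 |
Completion: A=11  B=24  C=18  D=33
Turnaround (C−A): A=11  B=21  C=18  D=25
Finish order: A → C → B → D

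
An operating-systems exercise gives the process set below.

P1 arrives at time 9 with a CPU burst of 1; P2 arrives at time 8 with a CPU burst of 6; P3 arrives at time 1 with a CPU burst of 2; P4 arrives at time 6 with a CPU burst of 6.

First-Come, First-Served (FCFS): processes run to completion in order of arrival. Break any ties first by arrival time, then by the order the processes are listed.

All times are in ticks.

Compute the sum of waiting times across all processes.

Timeline: | idle 0-1 | P3 1-3 | idle 3-6 | P4 6-12 | P2 12-18 | P1 18-19 |
Completion: P1=19  P2=18  P3=3  P4=12
Turnaround (C−A): P1=10  P2=10  P3=2  P4=6
Waiting = turnaround − burst: P1=9, P2=4, P3=0, P4=0
Total waiting = 9 + 4 + 0 + 0 = 13

13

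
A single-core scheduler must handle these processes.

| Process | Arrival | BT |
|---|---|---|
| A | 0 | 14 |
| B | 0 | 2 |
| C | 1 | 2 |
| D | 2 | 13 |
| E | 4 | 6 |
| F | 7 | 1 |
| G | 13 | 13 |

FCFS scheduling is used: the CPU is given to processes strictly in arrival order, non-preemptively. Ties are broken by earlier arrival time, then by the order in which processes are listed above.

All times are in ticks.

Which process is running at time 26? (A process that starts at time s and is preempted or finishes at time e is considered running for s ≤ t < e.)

D

Timeline: | A 0-14 | B 14-16 | C 16-18 | D 18-31 | E 31-37 | F 37-38 | G 38-51 |
Completion: A=14  B=16  C=18  D=31  E=37  F=38  G=51
Turnaround (C−A): A=14  B=16  C=17  D=29  E=33  F=31  G=38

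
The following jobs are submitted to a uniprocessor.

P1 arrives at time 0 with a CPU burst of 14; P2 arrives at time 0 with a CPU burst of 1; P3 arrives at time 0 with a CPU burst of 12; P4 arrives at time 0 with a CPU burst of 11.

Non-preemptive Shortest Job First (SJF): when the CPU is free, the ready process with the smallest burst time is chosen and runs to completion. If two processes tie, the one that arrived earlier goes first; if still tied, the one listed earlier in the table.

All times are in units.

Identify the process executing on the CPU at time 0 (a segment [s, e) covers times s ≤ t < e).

Gantt: | P2 0-1 | P4 1-12 | P3 12-24 | P1 24-38 |
Completion: P1=38  P2=1  P3=24  P4=12
Turnaround (C−A): P1=38  P2=1  P3=24  P4=12

P2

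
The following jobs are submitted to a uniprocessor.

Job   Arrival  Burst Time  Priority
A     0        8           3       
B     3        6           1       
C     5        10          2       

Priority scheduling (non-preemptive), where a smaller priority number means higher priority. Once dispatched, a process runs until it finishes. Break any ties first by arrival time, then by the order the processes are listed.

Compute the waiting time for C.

Timeline: | A 0-8 | B 8-14 | C 14-24 |
Completion: A=8  B=14  C=24
Waiting(C) = turnaround − burst = 19 − 10 = 9

9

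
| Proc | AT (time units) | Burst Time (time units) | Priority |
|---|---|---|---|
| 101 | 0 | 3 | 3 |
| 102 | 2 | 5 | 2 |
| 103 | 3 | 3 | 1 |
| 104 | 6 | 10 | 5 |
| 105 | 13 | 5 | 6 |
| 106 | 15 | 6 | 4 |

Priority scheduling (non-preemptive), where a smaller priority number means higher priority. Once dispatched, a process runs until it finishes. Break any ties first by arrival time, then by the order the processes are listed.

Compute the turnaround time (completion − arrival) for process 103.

3

Gantt: | 101 0-3 | 103 3-6 | 102 6-11 | 104 11-21 | 106 21-27 | 105 27-32 |
Completion: 101=3  102=11  103=6  104=21  105=32  106=27
Turnaround (C−A): 101=3  102=9  103=3  104=15  105=19  106=12
Turnaround(103) = completion − arrival = 6 − 3 = 3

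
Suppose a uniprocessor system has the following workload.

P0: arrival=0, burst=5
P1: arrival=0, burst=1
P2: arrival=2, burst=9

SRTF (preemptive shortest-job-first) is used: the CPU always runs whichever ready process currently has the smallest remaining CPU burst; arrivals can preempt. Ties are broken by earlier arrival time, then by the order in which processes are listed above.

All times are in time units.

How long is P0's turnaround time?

6

Schedule: | P1 0-1 | P0 1-6 | P2 6-15 |
Completion: P0=6  P1=1  P2=15
Turnaround (C−A): P0=6  P1=1  P2=13
Turnaround(P0) = completion − arrival = 6 − 0 = 6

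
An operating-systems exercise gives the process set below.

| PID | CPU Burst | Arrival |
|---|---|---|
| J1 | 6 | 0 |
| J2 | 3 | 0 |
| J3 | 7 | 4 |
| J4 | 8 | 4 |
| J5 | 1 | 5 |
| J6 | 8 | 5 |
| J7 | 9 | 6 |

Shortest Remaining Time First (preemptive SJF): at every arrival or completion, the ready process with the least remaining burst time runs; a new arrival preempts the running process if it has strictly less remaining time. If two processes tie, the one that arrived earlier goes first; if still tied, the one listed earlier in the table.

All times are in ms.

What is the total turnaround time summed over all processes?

Gantt: | J2 0-3 | J1 3-5 | J5 5-6 | J1 6-10 | J3 10-17 | J4 17-25 | J6 25-33 | J7 33-42 |
Completion: J1=10  J2=3  J3=17  J4=25  J5=6  J6=33  J7=42
Turnaround (C−A): J1=10  J2=3  J3=13  J4=21  J5=1  J6=28  J7=36
Turnaround = completion − arrival: J1=10, J2=3, J3=13, J4=21, J5=1, J6=28, J7=36
Total turnaround = 10 + 3 + 13 + 21 + 1 + 28 + 36 = 112

112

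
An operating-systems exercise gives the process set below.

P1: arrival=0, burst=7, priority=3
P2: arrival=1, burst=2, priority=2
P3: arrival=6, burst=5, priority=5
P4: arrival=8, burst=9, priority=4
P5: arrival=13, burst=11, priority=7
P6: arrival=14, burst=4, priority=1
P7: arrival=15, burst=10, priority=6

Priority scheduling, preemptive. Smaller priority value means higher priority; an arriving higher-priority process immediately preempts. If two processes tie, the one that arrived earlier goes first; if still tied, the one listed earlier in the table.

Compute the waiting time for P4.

5

Gantt: | P1 0-1 | P2 1-3 | P1 3-9 | P4 9-14 | P6 14-18 | P4 18-22 | P3 22-27 | P7 27-37 | P5 37-48 |
Completion: P1=9  P2=3  P3=27  P4=22  P5=48  P6=18  P7=37
Waiting(P4) = turnaround − burst = 14 − 9 = 5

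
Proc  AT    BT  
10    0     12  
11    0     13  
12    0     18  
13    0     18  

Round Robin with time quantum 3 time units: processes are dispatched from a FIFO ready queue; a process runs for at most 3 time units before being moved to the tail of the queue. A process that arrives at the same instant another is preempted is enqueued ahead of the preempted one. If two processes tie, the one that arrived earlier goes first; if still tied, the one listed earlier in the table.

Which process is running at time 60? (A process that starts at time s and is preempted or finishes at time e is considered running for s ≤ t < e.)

Timeline: | 10 0-3 | 11 3-6 | 12 6-9 | 13 9-12 | 10 12-15 | 11 15-18 | 12 18-21 | 13 21-24 | 10 24-27 | 11 27-30 | 12 30-33 | 13 33-36 | 10 36-39 | 11 39-42 | 12 42-45 | 13 45-48 | 11 48-49 | 12 49-52 | 13 52-55 | 12 55-58 | 13 58-61 |
Completion: 10=39  11=49  12=58  13=61

13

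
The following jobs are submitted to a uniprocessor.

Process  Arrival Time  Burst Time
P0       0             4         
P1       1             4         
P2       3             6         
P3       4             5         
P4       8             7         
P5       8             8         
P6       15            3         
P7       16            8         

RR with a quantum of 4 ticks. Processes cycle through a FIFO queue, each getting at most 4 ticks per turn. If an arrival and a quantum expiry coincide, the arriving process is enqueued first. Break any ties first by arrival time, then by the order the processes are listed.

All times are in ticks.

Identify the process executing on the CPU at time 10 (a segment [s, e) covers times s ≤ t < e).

Schedule: | P0 0-4 | P1 4-8 | P2 8-12 | P3 12-16 | P4 16-20 | P5 20-24 | P2 24-26 | P6 26-29 | P7 29-33 | P3 33-34 | P4 34-37 | P5 37-41 | P7 41-45 |
Completion: P0=4  P1=8  P2=26  P3=34  P4=37  P5=41  P6=29  P7=45
Turnaround (C−A): P0=4  P1=7  P2=23  P3=30  P4=29  P5=33  P6=14  P7=29

P2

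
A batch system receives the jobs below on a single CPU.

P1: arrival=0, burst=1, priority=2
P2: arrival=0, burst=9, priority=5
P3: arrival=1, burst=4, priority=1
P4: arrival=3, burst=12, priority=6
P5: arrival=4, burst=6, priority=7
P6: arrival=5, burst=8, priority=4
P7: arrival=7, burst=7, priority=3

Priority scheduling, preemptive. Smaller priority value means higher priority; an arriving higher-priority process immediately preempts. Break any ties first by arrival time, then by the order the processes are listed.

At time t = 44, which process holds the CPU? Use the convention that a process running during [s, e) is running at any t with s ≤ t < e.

P5

Timeline: | P1 0-1 | P3 1-5 | P6 5-7 | P7 7-14 | P6 14-20 | P2 20-29 | P4 29-41 | P5 41-47 |
Completion: P1=1  P2=29  P3=5  P4=41  P5=47  P6=20  P7=14
Turnaround (C−A): P1=1  P2=29  P3=4  P4=38  P5=43  P6=15  P7=7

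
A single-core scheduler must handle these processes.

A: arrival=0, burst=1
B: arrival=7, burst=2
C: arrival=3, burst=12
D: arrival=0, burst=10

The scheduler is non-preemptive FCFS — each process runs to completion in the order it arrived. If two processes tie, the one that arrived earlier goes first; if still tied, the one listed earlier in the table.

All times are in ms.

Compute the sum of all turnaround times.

Gantt: | A 0-1 | D 1-11 | C 11-23 | B 23-25 |
Completion: A=1  B=25  C=23  D=11
Turnaround (C−A): A=1  B=18  C=20  D=11
Turnaround = completion − arrival: A=1, B=18, C=20, D=11
Total turnaround = 1 + 18 + 20 + 11 = 50

50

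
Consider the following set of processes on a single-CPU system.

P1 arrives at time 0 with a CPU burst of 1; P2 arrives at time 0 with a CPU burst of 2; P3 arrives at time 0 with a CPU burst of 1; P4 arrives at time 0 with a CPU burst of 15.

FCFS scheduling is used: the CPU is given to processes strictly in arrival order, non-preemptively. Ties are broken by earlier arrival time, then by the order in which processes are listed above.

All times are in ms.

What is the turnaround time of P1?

Timeline: | P1 0-1 | P2 1-3 | P3 3-4 | P4 4-19 |
Completion: P1=1  P2=3  P3=4  P4=19
Turnaround(P1) = completion − arrival = 1 − 0 = 1

1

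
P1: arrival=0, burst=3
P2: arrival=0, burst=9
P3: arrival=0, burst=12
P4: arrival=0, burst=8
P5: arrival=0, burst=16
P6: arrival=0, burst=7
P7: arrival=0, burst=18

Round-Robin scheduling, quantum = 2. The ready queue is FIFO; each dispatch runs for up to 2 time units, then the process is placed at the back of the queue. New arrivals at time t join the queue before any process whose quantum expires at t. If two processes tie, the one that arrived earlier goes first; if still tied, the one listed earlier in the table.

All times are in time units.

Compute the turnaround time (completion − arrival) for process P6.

Gantt: | P1 0-2 | P2 2-4 | P3 4-6 | P4 6-8 | P5 8-10 | P6 10-12 | P7 12-14 | P1 14-15 | P2 15-17 | P3 17-19 | P4 19-21 | P5 21-23 | P6 23-25 | P7 25-27 | P2 27-29 | P3 29-31 | P4 31-33 | P5 33-35 | P6 35-37 | P7 37-39 | P2 39-41 | P3 41-43 | P4 43-45 | P5 45-47 | P6 47-48 | P7 48-50 | P2 50-51 | P3 51-53 | P5 53-55 | P7 55-57 | P3 57-59 | P5 59-61 | P7 61-63 | P5 63-65 | P7 65-67 | P5 67-69 | P7 69-73 |
Completion: P1=15  P2=51  P3=59  P4=45  P5=69  P6=48  P7=73
Turnaround(P6) = completion − arrival = 48 − 0 = 48

48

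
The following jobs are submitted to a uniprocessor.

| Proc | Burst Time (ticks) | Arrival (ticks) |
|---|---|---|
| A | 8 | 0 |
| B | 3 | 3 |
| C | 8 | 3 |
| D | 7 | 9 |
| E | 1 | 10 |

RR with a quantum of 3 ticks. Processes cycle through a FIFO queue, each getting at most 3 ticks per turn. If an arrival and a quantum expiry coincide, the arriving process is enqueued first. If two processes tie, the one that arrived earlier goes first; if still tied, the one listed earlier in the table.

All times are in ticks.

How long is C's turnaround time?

23

Schedule: | A 0-3 | B 3-6 | C 6-9 | A 9-12 | D 12-15 | C 15-18 | E 18-19 | A 19-21 | D 21-24 | C 24-26 | D 26-27 |
Completion: A=21  B=6  C=26  D=27  E=19
Turnaround (C−A): A=21  B=3  C=23  D=18  E=9
Turnaround(C) = completion − arrival = 26 − 3 = 23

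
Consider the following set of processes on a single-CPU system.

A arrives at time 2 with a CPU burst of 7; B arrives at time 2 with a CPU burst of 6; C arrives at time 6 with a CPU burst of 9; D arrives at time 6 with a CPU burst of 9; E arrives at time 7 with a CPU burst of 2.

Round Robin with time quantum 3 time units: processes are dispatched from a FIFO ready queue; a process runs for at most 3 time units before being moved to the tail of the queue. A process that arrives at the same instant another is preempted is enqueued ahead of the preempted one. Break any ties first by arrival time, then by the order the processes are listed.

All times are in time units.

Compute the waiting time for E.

10

Gantt: | idle 0-2 | A 2-5 | B 5-8 | A 8-11 | C 11-14 | D 14-17 | E 17-19 | B 19-22 | A 22-23 | C 23-26 | D 26-29 | C 29-32 | D 32-35 |
Completion: A=23  B=22  C=32  D=35  E=19
Turnaround (C−A): A=21  B=20  C=26  D=29  E=12
Waiting(E) = turnaround − burst = 12 − 2 = 10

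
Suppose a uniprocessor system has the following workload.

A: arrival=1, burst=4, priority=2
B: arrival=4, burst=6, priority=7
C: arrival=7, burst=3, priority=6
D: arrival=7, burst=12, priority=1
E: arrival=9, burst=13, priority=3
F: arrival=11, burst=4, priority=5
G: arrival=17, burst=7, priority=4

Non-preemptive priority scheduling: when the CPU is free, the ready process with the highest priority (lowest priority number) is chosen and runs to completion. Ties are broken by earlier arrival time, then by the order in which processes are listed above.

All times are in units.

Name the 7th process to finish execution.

C

Timeline: | idle 0-1 | A 1-5 | B 5-11 | D 11-23 | E 23-36 | G 36-43 | F 43-47 | C 47-50 |
Completion: A=5  B=11  C=50  D=23  E=36  F=47  G=43
Turnaround (C−A): A=4  B=7  C=43  D=16  E=27  F=36  G=26
Finish order: A → B → D → E → G → F → C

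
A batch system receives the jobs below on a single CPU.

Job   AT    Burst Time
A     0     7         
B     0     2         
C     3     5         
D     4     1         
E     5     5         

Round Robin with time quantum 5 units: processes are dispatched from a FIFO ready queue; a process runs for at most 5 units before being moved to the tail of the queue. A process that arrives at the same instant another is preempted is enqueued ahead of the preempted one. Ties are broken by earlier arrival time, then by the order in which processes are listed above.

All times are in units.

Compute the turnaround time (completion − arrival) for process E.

Schedule: | A 0-5 | B 5-7 | C 7-12 | D 12-13 | E 13-18 | A 18-20 |
Completion: A=20  B=7  C=12  D=13  E=18
Turnaround (C−A): A=20  B=7  C=9  D=9  E=13
Turnaround(E) = completion − arrival = 18 − 5 = 13

13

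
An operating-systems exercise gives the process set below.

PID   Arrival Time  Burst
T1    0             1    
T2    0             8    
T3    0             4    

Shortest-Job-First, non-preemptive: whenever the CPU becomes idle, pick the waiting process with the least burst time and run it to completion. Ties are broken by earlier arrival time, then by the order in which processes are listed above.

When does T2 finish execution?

Timeline: | T1 0-1 | T3 1-5 | T2 5-13 |
Completion: T1=1  T2=13  T3=5
Turnaround (C−A): T1=1  T2=13  T3=5

13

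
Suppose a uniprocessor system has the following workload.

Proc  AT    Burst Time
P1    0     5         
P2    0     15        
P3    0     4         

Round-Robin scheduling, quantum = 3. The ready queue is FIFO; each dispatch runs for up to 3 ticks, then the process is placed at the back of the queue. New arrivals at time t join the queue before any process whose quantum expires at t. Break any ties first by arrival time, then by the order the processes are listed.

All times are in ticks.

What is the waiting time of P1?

6

Schedule: | P1 0-3 | P2 3-6 | P3 6-9 | P1 9-11 | P2 11-14 | P3 14-15 | P2 15-24 |
Completion: P1=11  P2=24  P3=15
Waiting(P1) = turnaround − burst = 11 − 5 = 6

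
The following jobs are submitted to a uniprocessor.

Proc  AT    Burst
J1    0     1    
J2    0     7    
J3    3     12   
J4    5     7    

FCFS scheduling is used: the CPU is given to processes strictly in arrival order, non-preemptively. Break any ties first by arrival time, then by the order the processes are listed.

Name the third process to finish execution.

J3

Schedule: | J1 0-1 | J2 1-8 | J3 8-20 | J4 20-27 |
Completion: J1=1  J2=8  J3=20  J4=27
Finish order: J1 → J2 → J3 → J4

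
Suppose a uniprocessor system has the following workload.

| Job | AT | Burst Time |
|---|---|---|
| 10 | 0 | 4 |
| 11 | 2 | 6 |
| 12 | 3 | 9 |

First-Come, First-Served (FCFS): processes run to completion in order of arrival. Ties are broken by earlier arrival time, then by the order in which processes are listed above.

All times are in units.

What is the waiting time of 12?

Timeline: | 10 0-4 | 11 4-10 | 12 10-19 |
Completion: 10=4  11=10  12=19
Turnaround (C−A): 10=4  11=8  12=16
Waiting(12) = turnaround − burst = 16 − 9 = 7

7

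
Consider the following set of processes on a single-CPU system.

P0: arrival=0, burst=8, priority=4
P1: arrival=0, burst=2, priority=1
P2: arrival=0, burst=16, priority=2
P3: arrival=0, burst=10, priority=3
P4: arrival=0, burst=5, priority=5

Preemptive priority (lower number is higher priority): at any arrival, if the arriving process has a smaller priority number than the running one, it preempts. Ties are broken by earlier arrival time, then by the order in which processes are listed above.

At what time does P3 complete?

Schedule: | P1 0-2 | P2 2-18 | P3 18-28 | P0 28-36 | P4 36-41 |
Completion: P0=36  P1=2  P2=18  P3=28  P4=41
Turnaround (C−A): P0=36  P1=2  P2=18  P3=28  P4=41

28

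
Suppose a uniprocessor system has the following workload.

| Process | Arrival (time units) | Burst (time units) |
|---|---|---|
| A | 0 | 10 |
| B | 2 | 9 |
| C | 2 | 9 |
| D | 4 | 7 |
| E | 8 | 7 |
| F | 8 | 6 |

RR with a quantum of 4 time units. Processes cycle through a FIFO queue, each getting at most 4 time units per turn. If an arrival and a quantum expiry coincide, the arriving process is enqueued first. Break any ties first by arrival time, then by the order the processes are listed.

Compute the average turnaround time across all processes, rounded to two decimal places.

40.17

Timeline: | A 0-4 | B 4-8 | C 8-12 | D 12-16 | A 16-20 | E 20-24 | F 24-28 | B 28-32 | C 32-36 | D 36-39 | A 39-41 | E 41-44 | F 44-46 | B 46-47 | C 47-48 |
Completion: A=41  B=47  C=48  D=39  E=44  F=46
Turnaround times: A=41, B=45, C=46, D=35, E=36, F=38
Average turnaround = (41+45+46+35+36+38) / 6 = 241/6 = 40.17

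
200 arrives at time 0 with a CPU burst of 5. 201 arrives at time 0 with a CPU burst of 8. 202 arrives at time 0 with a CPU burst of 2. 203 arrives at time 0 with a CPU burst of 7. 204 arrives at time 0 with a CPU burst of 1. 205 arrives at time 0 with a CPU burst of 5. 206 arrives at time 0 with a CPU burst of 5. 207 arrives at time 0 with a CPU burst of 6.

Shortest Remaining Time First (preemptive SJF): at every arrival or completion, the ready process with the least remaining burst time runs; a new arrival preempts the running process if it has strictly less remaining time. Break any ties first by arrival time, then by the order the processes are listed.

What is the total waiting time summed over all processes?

98

Gantt: | 204 0-1 | 202 1-3 | 200 3-8 | 205 8-13 | 206 13-18 | 207 18-24 | 203 24-31 | 201 31-39 |
Completion: 200=8  201=39  202=3  203=31  204=1  205=13  206=18  207=24
Turnaround (C−A): 200=8  201=39  202=3  203=31  204=1  205=13  206=18  207=24
Waiting = turnaround − burst: 200=3, 201=31, 202=1, 203=24, 204=0, 205=8, 206=13, 207=18
Total waiting = 3 + 31 + 1 + 24 + 0 + 8 + 13 + 18 = 98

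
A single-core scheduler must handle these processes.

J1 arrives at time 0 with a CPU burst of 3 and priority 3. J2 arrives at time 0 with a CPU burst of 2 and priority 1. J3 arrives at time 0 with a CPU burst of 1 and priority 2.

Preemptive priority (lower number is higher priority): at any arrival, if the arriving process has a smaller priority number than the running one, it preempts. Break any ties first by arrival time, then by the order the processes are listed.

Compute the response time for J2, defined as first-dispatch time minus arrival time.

0

Timeline: | J2 0-2 | J3 2-3 | J1 3-6 |
Completion: J1=6  J2=2  J3=3
Response(J2) = first start − arrival = 0 − 0 = 0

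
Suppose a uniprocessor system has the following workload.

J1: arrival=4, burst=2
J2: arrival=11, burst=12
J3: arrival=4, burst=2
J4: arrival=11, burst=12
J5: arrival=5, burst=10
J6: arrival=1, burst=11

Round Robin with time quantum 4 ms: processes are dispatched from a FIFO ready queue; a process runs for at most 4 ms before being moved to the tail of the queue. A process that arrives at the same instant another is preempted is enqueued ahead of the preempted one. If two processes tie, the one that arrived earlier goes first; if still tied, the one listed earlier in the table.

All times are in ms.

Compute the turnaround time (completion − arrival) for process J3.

Schedule: | idle 0-1 | J6 1-5 | J1 5-7 | J3 7-9 | J5 9-13 | J6 13-17 | J2 17-21 | J4 21-25 | J5 25-29 | J6 29-32 | J2 32-36 | J4 36-40 | J5 40-42 | J2 42-46 | J4 46-50 |
Completion: J1=7  J2=46  J3=9  J4=50  J5=42  J6=32
Turnaround (C−A): J1=3  J2=35  J3=5  J4=39  J5=37  J6=31
Turnaround(J3) = completion − arrival = 9 − 4 = 5

5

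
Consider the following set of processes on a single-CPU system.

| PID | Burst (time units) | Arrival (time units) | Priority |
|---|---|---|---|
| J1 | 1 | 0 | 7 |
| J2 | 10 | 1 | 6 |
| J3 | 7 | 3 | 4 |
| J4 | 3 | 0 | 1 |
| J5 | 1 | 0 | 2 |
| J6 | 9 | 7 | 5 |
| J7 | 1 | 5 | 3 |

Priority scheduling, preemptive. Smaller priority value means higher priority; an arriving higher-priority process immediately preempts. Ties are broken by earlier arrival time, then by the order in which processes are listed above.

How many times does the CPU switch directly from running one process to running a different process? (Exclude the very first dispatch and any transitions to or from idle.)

7

Timeline: | J4 0-3 | J5 3-4 | J3 4-5 | J7 5-6 | J3 6-12 | J6 12-21 | J2 21-31 | J1 31-32 |
Completion: J1=32  J2=31  J3=12  J4=3  J5=4  J6=21  J7=6
Turnaround (C−A): J1=32  J2=30  J3=9  J4=3  J5=4  J6=14  J7=1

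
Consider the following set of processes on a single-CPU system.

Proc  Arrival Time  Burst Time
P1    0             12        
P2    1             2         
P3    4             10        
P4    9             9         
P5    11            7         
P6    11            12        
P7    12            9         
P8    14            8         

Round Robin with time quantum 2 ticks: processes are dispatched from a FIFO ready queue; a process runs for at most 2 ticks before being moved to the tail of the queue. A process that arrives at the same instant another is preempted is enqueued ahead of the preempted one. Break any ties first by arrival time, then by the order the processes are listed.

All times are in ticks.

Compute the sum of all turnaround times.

358

Timeline: | P1 0-2 | P2 2-4 | P1 4-6 | P3 6-8 | P1 8-10 | P3 10-12 | P4 12-14 | P1 14-16 | P5 16-18 | P6 18-20 | P7 20-22 | P3 22-24 | P8 24-26 | P4 26-28 | P1 28-30 | P5 30-32 | P6 32-34 | P7 34-36 | P3 36-38 | P8 38-40 | P4 40-42 | P1 42-44 | P5 44-46 | P6 46-48 | P7 48-50 | P3 50-52 | P8 52-54 | P4 54-56 | P5 56-57 | P6 57-59 | P7 59-61 | P8 61-63 | P4 63-64 | P6 64-66 | P7 66-67 | P6 67-69 |
Completion: P1=44  P2=4  P3=52  P4=64  P5=57  P6=69  P7=67  P8=63
Turnaround (C−A): P1=44  P2=3  P3=48  P4=55  P5=46  P6=58  P7=55  P8=49
Turnaround = completion − arrival: P1=44, P2=3, P3=48, P4=55, P5=46, P6=58, P7=55, P8=49
Total turnaround = 44 + 3 + 48 + 55 + 46 + 58 + 55 + 49 = 358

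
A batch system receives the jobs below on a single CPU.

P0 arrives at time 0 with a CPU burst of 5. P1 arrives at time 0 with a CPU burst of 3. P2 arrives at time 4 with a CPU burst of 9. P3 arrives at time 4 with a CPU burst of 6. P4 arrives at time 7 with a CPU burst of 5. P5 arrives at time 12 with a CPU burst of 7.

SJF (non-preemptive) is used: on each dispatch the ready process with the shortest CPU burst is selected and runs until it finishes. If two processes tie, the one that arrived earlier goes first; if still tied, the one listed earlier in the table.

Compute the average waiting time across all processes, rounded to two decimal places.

7.00

Schedule: | P1 0-3 | P0 3-8 | P4 8-13 | P3 13-19 | P5 19-26 | P2 26-35 |
Completion: P0=8  P1=3  P2=35  P3=19  P4=13  P5=26
Turnaround (C−A): P0=8  P1=3  P2=31  P3=15  P4=6  P5=14
Waiting times: P0=3, P1=0, P2=22, P3=9, P4=1, P5=7
Average waiting = (3+0+22+9+1+7) / 6 = 42/6 = 7.00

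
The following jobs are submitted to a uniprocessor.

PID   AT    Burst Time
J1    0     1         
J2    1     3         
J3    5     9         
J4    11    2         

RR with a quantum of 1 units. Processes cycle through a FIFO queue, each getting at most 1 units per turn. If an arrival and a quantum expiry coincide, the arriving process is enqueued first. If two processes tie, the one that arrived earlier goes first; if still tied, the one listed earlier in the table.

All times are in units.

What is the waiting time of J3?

Timeline: | J1 0-1 | J2 1-4 | idle 4-5 | J3 5-11 | J4 11-12 | J3 12-13 | J4 13-14 | J3 14-16 |
Completion: J1=1  J2=4  J3=16  J4=14
Waiting(J3) = turnaround − burst = 11 − 9 = 2

2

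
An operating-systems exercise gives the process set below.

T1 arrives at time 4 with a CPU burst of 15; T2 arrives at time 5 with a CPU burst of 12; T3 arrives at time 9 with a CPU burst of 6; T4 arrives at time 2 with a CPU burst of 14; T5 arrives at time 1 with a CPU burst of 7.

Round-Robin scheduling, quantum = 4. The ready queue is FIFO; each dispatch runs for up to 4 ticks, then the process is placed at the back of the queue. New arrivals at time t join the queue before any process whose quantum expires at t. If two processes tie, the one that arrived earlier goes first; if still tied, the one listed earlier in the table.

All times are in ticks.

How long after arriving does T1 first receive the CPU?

5

Timeline: | idle 0-1 | T5 1-5 | T4 5-9 | T1 9-13 | T2 13-17 | T5 17-20 | T3 20-24 | T4 24-28 | T1 28-32 | T2 32-36 | T3 36-38 | T4 38-42 | T1 42-46 | T2 46-50 | T4 50-52 | T1 52-55 |
Completion: T1=55  T2=50  T3=38  T4=52  T5=20
Response(T1) = first start − arrival = 9 − 4 = 5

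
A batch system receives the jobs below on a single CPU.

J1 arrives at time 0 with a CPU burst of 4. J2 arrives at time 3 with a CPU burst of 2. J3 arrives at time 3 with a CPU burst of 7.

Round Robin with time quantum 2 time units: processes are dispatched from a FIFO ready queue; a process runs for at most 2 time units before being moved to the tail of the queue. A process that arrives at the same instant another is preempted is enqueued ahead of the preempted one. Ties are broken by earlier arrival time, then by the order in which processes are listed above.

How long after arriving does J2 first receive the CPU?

1

Gantt: | J1 0-4 | J2 4-6 | J3 6-13 |
Completion: J1=4  J2=6  J3=13
Turnaround (C−A): J1=4  J2=3  J3=10
Response(J2) = first start − arrival = 4 − 3 = 1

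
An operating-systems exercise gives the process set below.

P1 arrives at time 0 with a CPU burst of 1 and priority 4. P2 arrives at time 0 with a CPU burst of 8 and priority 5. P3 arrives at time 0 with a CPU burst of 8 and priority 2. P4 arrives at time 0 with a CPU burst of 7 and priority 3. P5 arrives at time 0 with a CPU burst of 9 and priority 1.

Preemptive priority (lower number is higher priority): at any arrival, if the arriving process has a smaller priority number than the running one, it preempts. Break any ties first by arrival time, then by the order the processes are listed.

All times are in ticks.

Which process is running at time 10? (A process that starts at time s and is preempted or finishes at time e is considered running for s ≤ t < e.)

P3

Timeline: | P5 0-9 | P3 9-17 | P4 17-24 | P1 24-25 | P2 25-33 |
Completion: P1=25  P2=33  P3=17  P4=24  P5=9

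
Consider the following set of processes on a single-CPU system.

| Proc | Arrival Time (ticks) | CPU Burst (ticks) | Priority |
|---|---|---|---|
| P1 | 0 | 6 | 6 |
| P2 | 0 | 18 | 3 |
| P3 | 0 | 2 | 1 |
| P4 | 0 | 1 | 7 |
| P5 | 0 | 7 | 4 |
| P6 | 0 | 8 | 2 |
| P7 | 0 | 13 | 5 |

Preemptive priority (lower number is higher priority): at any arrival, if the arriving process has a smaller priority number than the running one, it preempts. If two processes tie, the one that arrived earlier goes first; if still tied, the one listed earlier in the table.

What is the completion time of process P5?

35

Schedule: | P3 0-2 | P6 2-10 | P2 10-28 | P5 28-35 | P7 35-48 | P1 48-54 | P4 54-55 |
Completion: P1=54  P2=28  P3=2  P4=55  P5=35  P6=10  P7=48
Turnaround (C−A): P1=54  P2=28  P3=2  P4=55  P5=35  P6=10  P7=48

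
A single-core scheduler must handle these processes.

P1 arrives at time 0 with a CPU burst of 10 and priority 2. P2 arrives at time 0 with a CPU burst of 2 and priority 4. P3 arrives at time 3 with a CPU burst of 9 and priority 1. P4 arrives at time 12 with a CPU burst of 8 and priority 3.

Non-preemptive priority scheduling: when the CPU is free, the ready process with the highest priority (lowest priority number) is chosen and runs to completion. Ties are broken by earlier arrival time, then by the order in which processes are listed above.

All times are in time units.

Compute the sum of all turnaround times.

Schedule: | P1 0-10 | P3 10-19 | P4 19-27 | P2 27-29 |
Completion: P1=10  P2=29  P3=19  P4=27
Turnaround (C−A): P1=10  P2=29  P3=16  P4=15
Turnaround = completion − arrival: P1=10, P2=29, P3=16, P4=15
Total turnaround = 10 + 29 + 16 + 15 = 70

70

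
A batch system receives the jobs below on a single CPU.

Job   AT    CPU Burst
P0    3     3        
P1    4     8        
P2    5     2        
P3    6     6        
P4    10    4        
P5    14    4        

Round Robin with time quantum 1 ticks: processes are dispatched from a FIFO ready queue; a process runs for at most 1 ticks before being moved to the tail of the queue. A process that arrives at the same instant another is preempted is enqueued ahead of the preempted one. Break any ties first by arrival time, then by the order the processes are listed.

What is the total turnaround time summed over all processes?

Gantt: | idle 0-3 | P0 3-4 | P1 4-5 | P0 5-6 | P2 6-7 | P1 7-8 | P3 8-9 | P0 9-10 | P2 10-11 | P1 11-12 | P3 12-13 | P4 13-14 | P1 14-15 | P3 15-16 | P5 16-17 | P4 17-18 | P1 18-19 | P3 19-20 | P5 20-21 | P4 21-22 | P1 22-23 | P3 23-24 | P5 24-25 | P4 25-26 | P1 26-27 | P3 27-28 | P5 28-29 | P1 29-30 |
Completion: P0=10  P1=30  P2=11  P3=28  P4=26  P5=29
Turnaround (C−A): P0=7  P1=26  P2=6  P3=22  P4=16  P5=15
Turnaround = completion − arrival: P0=7, P1=26, P2=6, P3=22, P4=16, P5=15
Total turnaround = 7 + 26 + 6 + 22 + 16 + 15 = 92

92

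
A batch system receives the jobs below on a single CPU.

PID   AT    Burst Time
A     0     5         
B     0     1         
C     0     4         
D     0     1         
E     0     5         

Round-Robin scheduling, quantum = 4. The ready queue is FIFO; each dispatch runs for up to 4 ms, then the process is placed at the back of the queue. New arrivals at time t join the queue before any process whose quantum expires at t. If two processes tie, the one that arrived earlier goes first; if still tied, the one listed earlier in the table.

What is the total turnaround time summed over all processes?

55

Timeline: | A 0-4 | B 4-5 | C 5-9 | D 9-10 | E 10-14 | A 14-15 | E 15-16 |
Completion: A=15  B=5  C=9  D=10  E=16
Turnaround (C−A): A=15  B=5  C=9  D=10  E=16
Turnaround = completion − arrival: A=15, B=5, C=9, D=10, E=16
Total turnaround = 15 + 5 + 9 + 10 + 16 = 55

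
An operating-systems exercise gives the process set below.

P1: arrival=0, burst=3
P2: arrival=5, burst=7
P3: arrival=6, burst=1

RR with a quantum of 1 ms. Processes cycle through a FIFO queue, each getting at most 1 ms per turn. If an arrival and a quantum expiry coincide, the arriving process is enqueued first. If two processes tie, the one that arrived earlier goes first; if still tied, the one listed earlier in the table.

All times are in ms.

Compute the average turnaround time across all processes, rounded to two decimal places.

4.00

Schedule: | P1 0-3 | idle 3-5 | P2 5-6 | P3 6-7 | P2 7-13 |
Completion: P1=3  P2=13  P3=7
Turnaround (C−A): P1=3  P2=8  P3=1
Turnaround times: P1=3, P2=8, P3=1
Average turnaround = (3+8+1) / 3 = 12/3 = 4.00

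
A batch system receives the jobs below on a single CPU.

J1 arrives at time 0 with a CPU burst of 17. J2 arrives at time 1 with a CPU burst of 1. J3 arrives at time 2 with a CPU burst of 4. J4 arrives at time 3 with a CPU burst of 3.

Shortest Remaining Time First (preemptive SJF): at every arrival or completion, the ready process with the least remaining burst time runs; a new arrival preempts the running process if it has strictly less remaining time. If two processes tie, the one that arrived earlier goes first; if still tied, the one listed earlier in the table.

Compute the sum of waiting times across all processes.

11

Schedule: | J1 0-1 | J2 1-2 | J3 2-6 | J4 6-9 | J1 9-25 |
Completion: J1=25  J2=2  J3=6  J4=9
Waiting = turnaround − burst: J1=8, J2=0, J3=0, J4=3
Total waiting = 8 + 0 + 0 + 3 = 11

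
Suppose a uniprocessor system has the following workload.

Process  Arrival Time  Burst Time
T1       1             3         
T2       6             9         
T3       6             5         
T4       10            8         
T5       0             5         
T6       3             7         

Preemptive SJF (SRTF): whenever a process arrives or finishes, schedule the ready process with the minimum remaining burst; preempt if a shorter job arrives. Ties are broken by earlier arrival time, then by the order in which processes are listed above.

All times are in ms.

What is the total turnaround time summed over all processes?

84

Timeline: | T5 0-1 | T1 1-4 | T5 4-8 | T3 8-13 | T6 13-20 | T4 20-28 | T2 28-37 |
Completion: T1=4  T2=37  T3=13  T4=28  T5=8  T6=20
Turnaround (C−A): T1=3  T2=31  T3=7  T4=18  T5=8  T6=17
Turnaround = completion − arrival: T1=3, T2=31, T3=7, T4=18, T5=8, T6=17
Total turnaround = 3 + 31 + 7 + 18 + 8 + 17 = 84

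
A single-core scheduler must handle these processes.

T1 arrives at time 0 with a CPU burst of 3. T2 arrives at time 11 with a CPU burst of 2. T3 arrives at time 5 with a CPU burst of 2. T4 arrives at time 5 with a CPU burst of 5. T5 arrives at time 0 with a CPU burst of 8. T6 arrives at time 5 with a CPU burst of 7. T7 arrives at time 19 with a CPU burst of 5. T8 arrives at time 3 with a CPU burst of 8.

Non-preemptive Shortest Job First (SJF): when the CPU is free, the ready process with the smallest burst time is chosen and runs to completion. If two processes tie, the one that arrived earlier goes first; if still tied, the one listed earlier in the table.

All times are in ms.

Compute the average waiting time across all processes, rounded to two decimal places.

8.88

Timeline: | T1 0-3 | T5 3-11 | T3 11-13 | T2 13-15 | T4 15-20 | T7 20-25 | T6 25-32 | T8 32-40 |
Completion: T1=3  T2=15  T3=13  T4=20  T5=11  T6=32  T7=25  T8=40
Turnaround (C−A): T1=3  T2=4  T3=8  T4=15  T5=11  T6=27  T7=6  T8=37
Waiting times: T1=0, T2=2, T3=6, T4=10, T5=3, T6=20, T7=1, T8=29
Average waiting = (0+2+6+10+3+20+1+29) / 8 = 71/8 = 8.88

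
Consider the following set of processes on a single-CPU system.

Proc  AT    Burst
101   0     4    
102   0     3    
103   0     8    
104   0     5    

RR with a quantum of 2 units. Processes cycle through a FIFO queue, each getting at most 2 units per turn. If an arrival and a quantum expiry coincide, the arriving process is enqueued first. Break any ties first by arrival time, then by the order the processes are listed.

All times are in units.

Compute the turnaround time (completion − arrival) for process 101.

Gantt: | 101 0-2 | 102 2-4 | 103 4-6 | 104 6-8 | 101 8-10 | 102 10-11 | 103 11-13 | 104 13-15 | 103 15-17 | 104 17-18 | 103 18-20 |
Completion: 101=10  102=11  103=20  104=18
Turnaround(101) = completion − arrival = 10 − 0 = 10

10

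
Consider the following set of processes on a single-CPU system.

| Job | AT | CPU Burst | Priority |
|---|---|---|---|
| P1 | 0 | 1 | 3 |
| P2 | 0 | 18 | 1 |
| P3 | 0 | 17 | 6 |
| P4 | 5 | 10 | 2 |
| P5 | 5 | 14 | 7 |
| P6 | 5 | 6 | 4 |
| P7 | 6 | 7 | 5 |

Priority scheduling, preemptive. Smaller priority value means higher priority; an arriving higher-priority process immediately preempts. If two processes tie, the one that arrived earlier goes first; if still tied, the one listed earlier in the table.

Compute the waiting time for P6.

24

Schedule: | P2 0-18 | P4 18-28 | P1 28-29 | P6 29-35 | P7 35-42 | P3 42-59 | P5 59-73 |
Completion: P1=29  P2=18  P3=59  P4=28  P5=73  P6=35  P7=42
Turnaround (C−A): P1=29  P2=18  P3=59  P4=23  P5=68  P6=30  P7=36
Waiting(P6) = turnaround − burst = 30 − 6 = 24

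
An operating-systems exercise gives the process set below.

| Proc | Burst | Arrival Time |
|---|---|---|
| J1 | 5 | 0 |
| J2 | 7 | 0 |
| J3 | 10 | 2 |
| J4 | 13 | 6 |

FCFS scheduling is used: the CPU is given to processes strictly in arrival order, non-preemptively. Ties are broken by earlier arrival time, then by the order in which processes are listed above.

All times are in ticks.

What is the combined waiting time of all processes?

Gantt: | J1 0-5 | J2 5-12 | J3 12-22 | J4 22-35 |
Completion: J1=5  J2=12  J3=22  J4=35
Turnaround (C−A): J1=5  J2=12  J3=20  J4=29
Waiting = turnaround − burst: J1=0, J2=5, J3=10, J4=16
Total waiting = 0 + 5 + 10 + 16 = 31

31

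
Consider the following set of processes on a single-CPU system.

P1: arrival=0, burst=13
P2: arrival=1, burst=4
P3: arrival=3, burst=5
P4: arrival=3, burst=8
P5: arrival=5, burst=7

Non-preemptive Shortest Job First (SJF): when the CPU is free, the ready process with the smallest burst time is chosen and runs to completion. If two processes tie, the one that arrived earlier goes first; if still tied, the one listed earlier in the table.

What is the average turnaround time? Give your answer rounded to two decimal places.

21.20

Timeline: | P1 0-13 | P2 13-17 | P3 17-22 | P5 22-29 | P4 29-37 |
Completion: P1=13  P2=17  P3=22  P4=37  P5=29
Turnaround times: P1=13, P2=16, P3=19, P4=34, P5=24
Average turnaround = (13+16+19+34+24) / 5 = 106/5 = 21.20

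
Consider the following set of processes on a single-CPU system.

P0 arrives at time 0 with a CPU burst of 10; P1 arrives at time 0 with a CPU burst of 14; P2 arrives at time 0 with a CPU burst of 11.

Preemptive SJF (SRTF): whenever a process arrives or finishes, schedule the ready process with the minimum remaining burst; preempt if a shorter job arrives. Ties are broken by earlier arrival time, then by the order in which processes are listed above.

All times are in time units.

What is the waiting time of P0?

0

Schedule: | P0 0-10 | P2 10-21 | P1 21-35 |
Completion: P0=10  P1=35  P2=21
Turnaround (C−A): P0=10  P1=35  P2=21
Waiting(P0) = turnaround − burst = 10 − 10 = 0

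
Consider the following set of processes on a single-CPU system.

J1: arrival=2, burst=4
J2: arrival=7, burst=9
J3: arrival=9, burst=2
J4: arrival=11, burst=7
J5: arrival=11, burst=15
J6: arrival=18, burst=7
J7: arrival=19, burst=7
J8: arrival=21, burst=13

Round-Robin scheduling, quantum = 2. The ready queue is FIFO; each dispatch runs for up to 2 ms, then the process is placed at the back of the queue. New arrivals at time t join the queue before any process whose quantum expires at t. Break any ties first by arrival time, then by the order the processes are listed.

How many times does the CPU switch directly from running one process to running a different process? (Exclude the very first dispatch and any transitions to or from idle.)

Schedule: | idle 0-2 | J1 2-6 | idle 6-7 | J2 7-9 | J3 9-11 | J2 11-13 | J4 13-15 | J5 15-17 | J2 17-19 | J4 19-21 | J5 21-23 | J6 23-25 | J7 25-27 | J2 27-29 | J8 29-31 | J4 31-33 | J5 33-35 | J6 35-37 | J7 37-39 | J2 39-40 | J8 40-42 | J4 42-43 | J5 43-45 | J6 45-47 | J7 47-49 | J8 49-51 | J5 51-53 | J6 53-54 | J7 54-55 | J8 55-57 | J5 57-59 | J8 59-61 | J5 61-63 | J8 63-65 | J5 65-66 | J8 66-67 |
Completion: J1=6  J2=40  J3=11  J4=43  J5=66  J6=54  J7=55  J8=67
Turnaround (C−A): J1=4  J2=33  J3=2  J4=32  J5=55  J6=36  J7=36  J8=46

32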